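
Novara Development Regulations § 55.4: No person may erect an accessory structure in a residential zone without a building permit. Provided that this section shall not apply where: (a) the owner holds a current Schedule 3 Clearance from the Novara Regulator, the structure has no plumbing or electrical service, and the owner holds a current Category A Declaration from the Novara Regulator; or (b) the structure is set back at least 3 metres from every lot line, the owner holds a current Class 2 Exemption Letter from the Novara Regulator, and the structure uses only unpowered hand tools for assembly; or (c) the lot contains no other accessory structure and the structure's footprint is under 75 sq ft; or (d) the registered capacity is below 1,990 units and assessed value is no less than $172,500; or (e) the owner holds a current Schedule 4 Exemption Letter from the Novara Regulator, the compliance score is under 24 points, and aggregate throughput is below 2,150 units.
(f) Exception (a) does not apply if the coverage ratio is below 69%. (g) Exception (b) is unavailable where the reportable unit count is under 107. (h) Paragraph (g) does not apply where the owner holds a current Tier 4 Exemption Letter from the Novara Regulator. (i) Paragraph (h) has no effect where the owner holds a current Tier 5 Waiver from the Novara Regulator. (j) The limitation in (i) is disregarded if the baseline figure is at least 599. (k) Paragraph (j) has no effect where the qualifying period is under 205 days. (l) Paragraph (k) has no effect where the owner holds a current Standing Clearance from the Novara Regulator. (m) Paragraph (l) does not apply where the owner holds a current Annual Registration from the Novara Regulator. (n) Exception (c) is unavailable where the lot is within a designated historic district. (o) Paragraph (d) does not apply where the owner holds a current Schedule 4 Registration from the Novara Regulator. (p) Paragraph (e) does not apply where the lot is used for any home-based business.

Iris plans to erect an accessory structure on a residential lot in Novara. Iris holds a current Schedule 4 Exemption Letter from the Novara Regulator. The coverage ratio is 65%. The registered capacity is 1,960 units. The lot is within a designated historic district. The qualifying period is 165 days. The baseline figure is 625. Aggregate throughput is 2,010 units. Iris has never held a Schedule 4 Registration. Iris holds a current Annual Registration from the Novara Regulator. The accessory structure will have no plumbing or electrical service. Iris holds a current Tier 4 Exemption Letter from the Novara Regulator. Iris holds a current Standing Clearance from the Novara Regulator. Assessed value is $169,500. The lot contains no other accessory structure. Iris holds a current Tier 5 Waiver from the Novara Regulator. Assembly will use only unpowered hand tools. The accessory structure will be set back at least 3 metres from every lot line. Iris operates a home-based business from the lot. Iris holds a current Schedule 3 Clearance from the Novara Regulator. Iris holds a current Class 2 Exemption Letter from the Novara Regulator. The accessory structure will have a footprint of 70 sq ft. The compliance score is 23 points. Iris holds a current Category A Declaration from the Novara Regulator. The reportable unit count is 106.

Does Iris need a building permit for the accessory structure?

Yes — Iris must obtain a building permit.

Exception (a)'s conditions are all satisfied: a current Schedule 3 Clearance is held; there is no plumbing or electrical service; a current Category A Declaration is held. But applying paragraph (f): (f) is triggered — the coverage ratio is 65%, below the 69% limit. So (a) is unavailable.
Exception (b) is satisfied on its face — the setback is at least 3 m on every side; a current Class 2 Exemption Letter is held; assembly uses only hand tools. However, paragraphs (g)–(m) must be considered: (g) operates against (b): the reportable unit count is 106, under the 107 limit. (h) applies (a current Tier 4 Exemption Letter is held), but is overridden by (i): (i) is engaged — a current Tier 5 Waiver is held. (j) operates (the baseline figure is 625, meeting the 599 threshold), but is overridden by (k): (k) operates — the qualifying period is 165 days, under the 205 days limit. (l) would limit (k) — a current Standing Clearance is held — but (m) sets (l) aside: (m) is engaged — a current Annual Registration is held. So (b) is unavailable.
Exception (c) is satisfied on its face — the lot has no other accessory structure; the structure's footprint is 70 sq ft, under the 75 sq ft limit. Turning to paragraph (n): (n) applies — the lot is in a historic district. Exception (c) does not apply.
Exception (d) fails — assessed value is $169,500, short of $172,500.
Exception (e): a current Schedule 4 Exemption Letter is held; the compliance score is 23 points, under the 24 points limit; aggregate throughput is 2,010 units, below the 2,150 units limit — every condition holds. But applying paragraph (p): (p) operates against (e): a home-based business operates on the lot. Exception (e) does not apply.
No exception applies. The general rule governs.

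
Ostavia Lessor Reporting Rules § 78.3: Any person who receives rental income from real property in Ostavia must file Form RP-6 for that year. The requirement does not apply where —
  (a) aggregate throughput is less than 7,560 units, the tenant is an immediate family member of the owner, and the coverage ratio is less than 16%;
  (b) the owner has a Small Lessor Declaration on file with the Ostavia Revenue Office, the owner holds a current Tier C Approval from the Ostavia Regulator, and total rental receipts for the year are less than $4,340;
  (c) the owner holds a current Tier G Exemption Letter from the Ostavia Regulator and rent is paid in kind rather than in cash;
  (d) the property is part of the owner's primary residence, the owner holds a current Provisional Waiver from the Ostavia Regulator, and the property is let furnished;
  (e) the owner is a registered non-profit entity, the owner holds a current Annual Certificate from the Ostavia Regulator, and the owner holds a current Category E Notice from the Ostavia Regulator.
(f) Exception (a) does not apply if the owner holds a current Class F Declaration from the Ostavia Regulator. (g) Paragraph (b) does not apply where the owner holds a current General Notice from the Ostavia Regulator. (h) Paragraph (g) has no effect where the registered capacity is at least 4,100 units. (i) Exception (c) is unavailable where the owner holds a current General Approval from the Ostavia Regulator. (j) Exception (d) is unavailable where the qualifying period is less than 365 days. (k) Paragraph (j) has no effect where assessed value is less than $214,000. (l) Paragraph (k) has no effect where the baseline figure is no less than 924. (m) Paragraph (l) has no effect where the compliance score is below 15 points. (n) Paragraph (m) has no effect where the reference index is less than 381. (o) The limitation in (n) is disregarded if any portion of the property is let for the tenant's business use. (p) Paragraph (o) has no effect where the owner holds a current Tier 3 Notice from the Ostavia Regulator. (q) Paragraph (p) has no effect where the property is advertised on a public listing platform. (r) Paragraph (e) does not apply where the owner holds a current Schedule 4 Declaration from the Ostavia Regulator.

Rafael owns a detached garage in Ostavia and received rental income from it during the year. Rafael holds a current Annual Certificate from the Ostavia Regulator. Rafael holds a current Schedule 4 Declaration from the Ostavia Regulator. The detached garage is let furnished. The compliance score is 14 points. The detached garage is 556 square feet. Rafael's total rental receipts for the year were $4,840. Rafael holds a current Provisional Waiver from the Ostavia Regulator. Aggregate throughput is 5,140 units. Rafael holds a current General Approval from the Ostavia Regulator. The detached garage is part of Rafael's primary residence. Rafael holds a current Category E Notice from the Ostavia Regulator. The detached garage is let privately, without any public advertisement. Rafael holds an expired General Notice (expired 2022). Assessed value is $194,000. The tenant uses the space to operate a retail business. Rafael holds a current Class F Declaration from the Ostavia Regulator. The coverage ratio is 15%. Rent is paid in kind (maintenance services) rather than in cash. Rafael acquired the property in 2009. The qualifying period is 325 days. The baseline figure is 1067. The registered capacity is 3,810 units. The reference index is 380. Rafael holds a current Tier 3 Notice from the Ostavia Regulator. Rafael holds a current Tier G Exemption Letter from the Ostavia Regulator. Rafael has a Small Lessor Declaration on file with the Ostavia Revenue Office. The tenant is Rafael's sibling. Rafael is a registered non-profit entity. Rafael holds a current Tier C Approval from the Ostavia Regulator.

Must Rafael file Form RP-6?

Exception (a)'s conditions are all satisfied: aggregate throughput is 5,140 units, less than the 7,560 units limit; the tenant is an immediate family member; the coverage ratio is 15%, less than the 16% limit. However, paragraph (f) must be considered: (f) operates against (a): a current Class F Declaration is held. (a) is therefore removed.
Exception (b) does not apply: total rental receipts for the year are $4,840, not less than $4,340.
All of (c)'s requirements are met (a current Tier G Exemption Letter is held; rent is paid in kind). However, paragraph (i) must be considered: (i) is triggered — a current General Approval is held. Exception (c) does not apply.
Exception (d)'s conditions are all satisfied: the detached garage is part of the primary residence; a current Provisional Waiver is held; the property is let furnished. Turning to paragraphs (j)–(q): (j) operates against (d): the qualifying period is 325 days, less than the 365 days limit. (k) applies (assessed value is $194,000, less than the $214,000 limit), but is set aside by (l): (l) is triggered — the baseline figure is 1,067, meeting the 924 threshold. (m) would limit (l) — the compliance score is 14 points, below the 15 points limit — but (n) sets (m) aside: (n) is engaged — the reference index is 380, less than the 381 limit. (o) would limit (n) — the space is let for business use — but (p) sets (o) aside: (p) applies — a current Tier 3 Notice is held. (q), which would lift (p), is inapplicable — the property is let privately without advertisement. (d) is therefore removed.
All of (e)'s requirements are met (Rafael is a registered non-profit; a current Annual Certificate is held; a current Category E Notice is held). Turning to paragraph (r): (r) operates against (e): a current Schedule 4 Declaration is held. Exception (e) does not apply.
Every exception is unavailable, so the rule governs.

Yes — Rafael must file Form RP-6.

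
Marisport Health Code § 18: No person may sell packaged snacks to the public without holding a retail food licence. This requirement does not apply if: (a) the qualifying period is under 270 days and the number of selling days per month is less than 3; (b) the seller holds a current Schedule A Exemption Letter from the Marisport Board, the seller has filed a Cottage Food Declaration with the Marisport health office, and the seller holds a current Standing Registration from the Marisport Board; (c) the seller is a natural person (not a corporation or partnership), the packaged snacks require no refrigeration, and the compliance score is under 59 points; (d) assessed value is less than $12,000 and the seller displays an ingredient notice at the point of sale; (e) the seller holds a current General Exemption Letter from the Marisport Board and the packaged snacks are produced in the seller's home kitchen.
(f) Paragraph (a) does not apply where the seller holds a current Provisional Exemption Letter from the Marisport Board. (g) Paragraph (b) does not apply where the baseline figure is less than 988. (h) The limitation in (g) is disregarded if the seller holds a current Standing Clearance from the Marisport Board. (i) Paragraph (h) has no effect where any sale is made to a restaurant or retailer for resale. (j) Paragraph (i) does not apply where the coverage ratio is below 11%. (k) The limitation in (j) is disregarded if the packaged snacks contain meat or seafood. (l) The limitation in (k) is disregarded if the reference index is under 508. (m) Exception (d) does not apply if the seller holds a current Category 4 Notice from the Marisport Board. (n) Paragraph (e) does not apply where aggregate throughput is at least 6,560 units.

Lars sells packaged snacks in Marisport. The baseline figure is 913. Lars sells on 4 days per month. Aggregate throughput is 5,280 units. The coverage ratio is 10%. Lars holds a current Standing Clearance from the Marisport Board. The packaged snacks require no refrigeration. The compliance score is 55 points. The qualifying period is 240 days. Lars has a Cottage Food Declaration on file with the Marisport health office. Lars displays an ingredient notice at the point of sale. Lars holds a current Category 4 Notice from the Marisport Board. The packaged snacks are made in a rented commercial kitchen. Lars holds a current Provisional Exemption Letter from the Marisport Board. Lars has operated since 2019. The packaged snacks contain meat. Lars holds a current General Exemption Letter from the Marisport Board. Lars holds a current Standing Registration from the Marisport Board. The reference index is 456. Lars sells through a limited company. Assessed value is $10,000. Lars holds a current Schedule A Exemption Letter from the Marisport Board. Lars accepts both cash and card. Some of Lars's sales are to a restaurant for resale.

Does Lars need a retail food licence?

No — exception (b) applies; Lars is not required to hold a retail food licence.

Exception (a) requires that the number of selling days per month is less than 3; but the number of selling days per month is 4, not less than 3, so (a) is unavailable.
Exception (b)'s conditions are all satisfied: a current Schedule A Exemption Letter is held; a Cottage Food Declaration is on file; a current Standing Registration is held. Applying paragraphs (g)–(l): (g) would limit (b) — the baseline figure is 913, less than the 988 limit — but (h) sets (g) aside: (h) operates against (g): a current Standing Clearance is held. (i) applies (some sales are to a restaurant for resale), but is set aside by (j): (j) operates against (i): the coverage ratio is 10%, below the 11% limit. (k) would limit (j) — the packaged snacks contain meat — but (l) sets (k) aside: (l) operates against (k): the reference index is 456, under the 508 limit. (b) remains available.
Exception (c) does not apply: the seller operates through a limited company.
All of (d)'s requirements are met (assessed value is $10,000, less than the $12,000 limit; an ingredient notice is displayed). But applying paragraph (m): (m) is triggered — a current Category 4 Notice is held. (d) is therefore removed.
Exception (e) requires that the packaged snacks are produced in the seller's home kitchen; but the packaged snacks are made in a commercial kitchen, not a home kitchen, so (e) is unavailable.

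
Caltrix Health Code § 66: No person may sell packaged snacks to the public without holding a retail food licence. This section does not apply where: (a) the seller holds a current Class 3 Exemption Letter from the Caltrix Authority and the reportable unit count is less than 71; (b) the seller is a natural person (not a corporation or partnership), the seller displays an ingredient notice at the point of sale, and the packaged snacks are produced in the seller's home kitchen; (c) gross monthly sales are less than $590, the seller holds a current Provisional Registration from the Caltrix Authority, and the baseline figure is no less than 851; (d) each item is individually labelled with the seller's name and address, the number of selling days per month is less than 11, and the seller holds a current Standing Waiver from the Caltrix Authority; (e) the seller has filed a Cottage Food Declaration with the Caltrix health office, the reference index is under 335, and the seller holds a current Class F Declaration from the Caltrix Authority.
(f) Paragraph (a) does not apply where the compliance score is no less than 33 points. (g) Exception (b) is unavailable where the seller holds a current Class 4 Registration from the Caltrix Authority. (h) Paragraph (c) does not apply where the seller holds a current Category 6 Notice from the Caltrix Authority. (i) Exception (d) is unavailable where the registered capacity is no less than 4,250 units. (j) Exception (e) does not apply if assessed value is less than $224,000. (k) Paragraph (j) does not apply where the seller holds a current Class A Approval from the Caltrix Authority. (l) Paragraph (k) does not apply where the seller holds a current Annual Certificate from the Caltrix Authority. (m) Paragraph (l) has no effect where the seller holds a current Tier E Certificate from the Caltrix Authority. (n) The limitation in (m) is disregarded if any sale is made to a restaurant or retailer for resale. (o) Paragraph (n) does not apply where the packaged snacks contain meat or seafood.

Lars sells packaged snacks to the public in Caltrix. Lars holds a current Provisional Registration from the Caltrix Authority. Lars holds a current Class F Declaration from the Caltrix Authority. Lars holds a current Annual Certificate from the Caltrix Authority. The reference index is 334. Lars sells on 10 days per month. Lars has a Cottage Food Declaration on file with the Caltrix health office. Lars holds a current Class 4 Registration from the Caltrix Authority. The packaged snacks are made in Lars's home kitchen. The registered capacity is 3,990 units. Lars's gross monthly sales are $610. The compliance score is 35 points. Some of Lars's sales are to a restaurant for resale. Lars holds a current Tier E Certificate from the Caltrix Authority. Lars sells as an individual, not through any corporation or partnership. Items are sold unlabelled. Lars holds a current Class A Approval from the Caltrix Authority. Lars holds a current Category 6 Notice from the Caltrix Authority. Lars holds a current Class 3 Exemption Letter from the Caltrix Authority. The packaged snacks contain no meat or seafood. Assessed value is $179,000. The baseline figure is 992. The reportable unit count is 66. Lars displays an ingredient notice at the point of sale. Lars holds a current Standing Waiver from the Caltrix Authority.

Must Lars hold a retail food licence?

Yes — Lars must hold a retail food licence.

Exception (a): a current Class 3 Exemption Letter is held; the reportable unit count is 66, less than the 71 limit — every condition holds. However, paragraph (f) must be considered: (f) applies — the compliance score is 35 points, meeting the 33 points threshold. Exception (a) does not apply.
Exception (b): the seller is a natural person; an ingredient notice is displayed; the packaged snacks are home-kitchen produced — every condition holds. But applying paragraph (g): (g) operates against (b): a current Class 4 Registration is held. Exception (b) does not apply.
Exception (c) requires that gross monthly sales are less than $590; but gross monthly sales are $610, not less than $590, so (c) is unavailable.
Exception (d) fails — items are sold unlabelled.
All of (e)'s requirements are met (a Cottage Food Declaration is on file; the reference index is 334, under the 335 limit; a current Class F Declaration is held). But: (j) applies — assessed value is $179,000, less than the $224,000 limit. (k) is triggered (a current Class A Approval is held), but is itself disapplied by (l): (l) operates against (k): a current Annual Certificate is held. (m) would limit (l) — a current Tier E Certificate is held — but (n) sets (m) aside: (n) is triggered — some sales are to a restaurant for resale. (o), which would lift (n), is not engaged — the packaged snacks contain no meat or seafood. (e) is therefore removed.
Every exception is unavailable, so the rule governs.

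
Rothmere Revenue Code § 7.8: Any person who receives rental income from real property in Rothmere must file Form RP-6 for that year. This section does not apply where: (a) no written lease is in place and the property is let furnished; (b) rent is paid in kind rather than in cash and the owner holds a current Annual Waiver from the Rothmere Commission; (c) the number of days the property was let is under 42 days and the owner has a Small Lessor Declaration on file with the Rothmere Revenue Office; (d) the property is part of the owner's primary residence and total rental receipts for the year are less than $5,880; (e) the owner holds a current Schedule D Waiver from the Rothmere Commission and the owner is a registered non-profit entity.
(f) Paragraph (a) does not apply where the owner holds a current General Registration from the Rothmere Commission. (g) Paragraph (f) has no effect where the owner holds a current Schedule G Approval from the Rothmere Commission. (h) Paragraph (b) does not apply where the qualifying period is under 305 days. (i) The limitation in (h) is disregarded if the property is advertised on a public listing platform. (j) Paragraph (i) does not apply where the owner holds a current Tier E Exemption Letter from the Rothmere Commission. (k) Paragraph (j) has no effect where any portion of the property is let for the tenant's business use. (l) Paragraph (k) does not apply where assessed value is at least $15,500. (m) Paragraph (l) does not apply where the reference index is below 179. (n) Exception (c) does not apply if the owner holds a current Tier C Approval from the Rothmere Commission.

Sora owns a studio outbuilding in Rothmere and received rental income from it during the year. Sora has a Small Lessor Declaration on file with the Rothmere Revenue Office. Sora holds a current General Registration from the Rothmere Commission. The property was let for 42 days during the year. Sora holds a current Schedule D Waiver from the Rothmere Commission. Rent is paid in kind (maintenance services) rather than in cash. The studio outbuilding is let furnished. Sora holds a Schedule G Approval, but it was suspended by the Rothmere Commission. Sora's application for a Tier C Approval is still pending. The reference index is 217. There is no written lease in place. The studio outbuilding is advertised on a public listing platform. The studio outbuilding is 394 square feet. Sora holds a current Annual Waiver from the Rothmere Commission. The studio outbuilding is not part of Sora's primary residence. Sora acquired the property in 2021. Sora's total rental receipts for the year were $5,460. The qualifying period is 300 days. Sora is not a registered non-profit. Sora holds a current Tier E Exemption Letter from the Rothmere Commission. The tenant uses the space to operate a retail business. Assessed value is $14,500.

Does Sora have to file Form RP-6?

No — exception (b) applies; Sora is not required to file Form RP-6.

Exception (a) is satisfied on its face — there is no written lease; the property is let furnished. But applying paragraphs (f)–(g): (f) operates against (a): a current General Registration is held. (g), which would lift (f), does not operate here — there is no Schedule G Approval in force. Exception (a) does not apply.
Exception (b): rent is paid in kind; a current Annual Waiver is held — every condition holds. Under paragraphs (h)–(m): (h) would limit (b) — the qualifying period is 300 days, under the 305 days limit — but (i) sets (h) aside: (i) applies — the property is publicly advertised. (j) operates (a current Tier E Exemption Letter is held), but is overridden by (k): (k) operates against (j): the space is let for business use. (l) is not engaged (assessed value is $14,500, short of $15,500), so (k) stands. So (b) applies.
Exception (c) requires that the number of days the property was let is under 42 days; but the number of days the property was let is 42 days, not under 42 days, so (c) is unavailable.
Exception (d) does not apply: the studio outbuilding is not part of the primary residence.
Exception (e) does not apply: Sora is not a registered non-profit.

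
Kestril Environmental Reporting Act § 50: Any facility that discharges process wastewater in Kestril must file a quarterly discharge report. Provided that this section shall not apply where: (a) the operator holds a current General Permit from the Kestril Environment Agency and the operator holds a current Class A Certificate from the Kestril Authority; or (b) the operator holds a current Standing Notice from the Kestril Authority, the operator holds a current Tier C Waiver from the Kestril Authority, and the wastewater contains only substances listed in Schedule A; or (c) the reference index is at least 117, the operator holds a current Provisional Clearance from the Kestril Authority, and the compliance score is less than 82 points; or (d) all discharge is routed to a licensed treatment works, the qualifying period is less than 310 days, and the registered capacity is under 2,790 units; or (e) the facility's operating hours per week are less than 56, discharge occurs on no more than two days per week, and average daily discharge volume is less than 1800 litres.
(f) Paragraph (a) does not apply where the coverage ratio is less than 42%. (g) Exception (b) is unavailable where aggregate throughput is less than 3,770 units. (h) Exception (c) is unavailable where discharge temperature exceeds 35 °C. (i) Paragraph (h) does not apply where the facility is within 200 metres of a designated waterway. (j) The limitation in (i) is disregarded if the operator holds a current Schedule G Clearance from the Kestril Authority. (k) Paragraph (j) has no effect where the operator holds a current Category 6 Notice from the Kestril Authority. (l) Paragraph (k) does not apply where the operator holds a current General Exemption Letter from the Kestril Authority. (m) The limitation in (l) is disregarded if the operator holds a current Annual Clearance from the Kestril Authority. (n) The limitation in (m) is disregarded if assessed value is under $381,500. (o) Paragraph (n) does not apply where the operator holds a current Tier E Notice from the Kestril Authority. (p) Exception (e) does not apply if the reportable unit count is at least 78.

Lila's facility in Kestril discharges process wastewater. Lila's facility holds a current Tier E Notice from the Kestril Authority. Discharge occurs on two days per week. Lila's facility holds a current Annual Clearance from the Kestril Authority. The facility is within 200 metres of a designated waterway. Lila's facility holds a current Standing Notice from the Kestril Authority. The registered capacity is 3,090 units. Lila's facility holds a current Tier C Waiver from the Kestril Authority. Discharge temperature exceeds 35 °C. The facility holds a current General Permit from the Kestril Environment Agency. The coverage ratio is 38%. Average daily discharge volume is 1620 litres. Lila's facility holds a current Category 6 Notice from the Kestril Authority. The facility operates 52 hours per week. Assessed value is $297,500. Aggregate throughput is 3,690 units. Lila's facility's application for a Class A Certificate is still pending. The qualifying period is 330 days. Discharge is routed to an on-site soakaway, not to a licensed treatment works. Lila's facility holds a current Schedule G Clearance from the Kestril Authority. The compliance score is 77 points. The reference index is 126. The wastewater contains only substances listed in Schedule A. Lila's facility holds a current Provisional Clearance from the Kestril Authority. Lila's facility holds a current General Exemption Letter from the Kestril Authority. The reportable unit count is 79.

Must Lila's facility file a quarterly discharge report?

Exception (a) does not apply: there is no Class A Certificate in force.
Exception (b) is satisfied on its face — a current Standing Notice is held; a current Tier C Waiver is held; the wastewater is Schedule-A-only. However, paragraph (g) must be considered: (g) operates — aggregate throughput is 3,690 units, less than the 3,770 units limit. (b) is therefore removed.
Exception (c)'s conditions are all satisfied: the reference index is 126, meeting the 117 threshold; a current Provisional Clearance is held; the compliance score is 77 points, less than the 82 points limit. Considering the limiting provisions: (h) would limit (c) — discharge temperature exceeds 35 °C — but (i) sets (h) aside: (i) operates — the facility is within 200 m of a designated waterway. (j) is engaged (a current Schedule G Clearance is held), but yields to (k): (k) operates against (j): a current Category 6 Notice is held. (l) operates (a current General Exemption Letter is held), but is set aside by (m): (m) operates against (l): a current Annual Clearance is held. (n) is triggered (assessed value is $297,500, under the $381,500 limit), but is set aside by (o): (o) is triggered — a current Tier E Notice is held. Exception (c) stands.
Exception (d) requires that all discharge is routed to a licensed treatment works; but discharge is not routed to a licensed treatment works, so (d) is unavailable.
Exception (e)'s conditions are all satisfied: the facility's operating hours per week are 52, less than the 56 limit; discharge occurs on no more than two days per week; average daily discharge volume is 1620 litres, less than the 1800 litres limit. But: (p) operates — the reportable unit count is 79, meeting the 78 threshold. (e) is therefore removed.

No — exception (c) applies; Lila's facility is not required to file a quarterly discharge report.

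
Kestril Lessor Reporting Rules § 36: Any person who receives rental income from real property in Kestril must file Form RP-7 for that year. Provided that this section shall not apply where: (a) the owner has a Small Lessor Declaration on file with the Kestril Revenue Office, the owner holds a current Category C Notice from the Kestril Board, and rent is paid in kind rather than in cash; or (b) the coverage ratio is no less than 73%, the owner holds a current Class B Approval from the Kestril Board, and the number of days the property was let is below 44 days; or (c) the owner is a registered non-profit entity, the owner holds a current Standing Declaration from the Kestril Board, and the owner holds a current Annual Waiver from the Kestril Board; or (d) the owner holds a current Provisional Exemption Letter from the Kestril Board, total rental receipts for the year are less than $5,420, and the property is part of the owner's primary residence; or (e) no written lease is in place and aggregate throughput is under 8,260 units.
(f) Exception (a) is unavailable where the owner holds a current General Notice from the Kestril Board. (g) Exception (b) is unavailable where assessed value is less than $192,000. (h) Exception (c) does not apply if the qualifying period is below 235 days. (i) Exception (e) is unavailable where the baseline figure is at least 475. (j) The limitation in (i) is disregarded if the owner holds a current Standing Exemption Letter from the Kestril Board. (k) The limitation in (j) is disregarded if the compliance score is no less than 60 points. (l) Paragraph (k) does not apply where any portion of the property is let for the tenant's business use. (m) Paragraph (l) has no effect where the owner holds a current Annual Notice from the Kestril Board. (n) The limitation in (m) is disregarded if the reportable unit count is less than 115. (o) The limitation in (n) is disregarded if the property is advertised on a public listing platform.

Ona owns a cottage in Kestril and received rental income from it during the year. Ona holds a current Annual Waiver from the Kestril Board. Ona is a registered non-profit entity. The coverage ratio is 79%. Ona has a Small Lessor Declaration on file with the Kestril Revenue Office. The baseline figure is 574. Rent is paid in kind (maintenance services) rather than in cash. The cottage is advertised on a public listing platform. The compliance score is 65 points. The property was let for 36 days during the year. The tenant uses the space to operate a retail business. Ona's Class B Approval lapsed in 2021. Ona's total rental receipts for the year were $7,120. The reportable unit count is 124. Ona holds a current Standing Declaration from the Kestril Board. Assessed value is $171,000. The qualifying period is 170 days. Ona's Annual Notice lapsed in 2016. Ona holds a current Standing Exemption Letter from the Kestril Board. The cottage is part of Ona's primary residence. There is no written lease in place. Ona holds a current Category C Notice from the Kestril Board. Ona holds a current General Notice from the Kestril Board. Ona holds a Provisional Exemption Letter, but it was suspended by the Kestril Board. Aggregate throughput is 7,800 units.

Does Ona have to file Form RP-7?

No — exception (e) applies; Ona is not required to file Form RP-7.

Exception (a) is satisfied on its face — a Small Lessor Declaration is on file; a current Category C Notice is held; rent is paid in kind. However, paragraph (f) must be considered: (f) operates against (a): a current General Notice is held. (a) is therefore removed.
Exception (b) does not apply: the Class B Approval is not current.
Exception (c) is satisfied on its face — Ona is a registered non-profit; a current Standing Declaration is held; a current Annual Waiver is held. However, paragraph (h) must be considered: (h) operates against (c): the qualifying period is 170 days, below the 235 days limit. (c) is therefore removed.
Exception (d) requires that the owner holds a current Provisional Exemption Letter from the Kestril Board; but no current Provisional Exemption Letter is held, so (d) is unavailable.
Exception (e) is satisfied on its face — there is no written lease; aggregate throughput is 7,800 units, under the 8,260 units limit. Under paragraphs (i)–(o): (i) would limit (e) — the baseline figure is 574, meeting the 475 threshold — but (j) sets (i) aside: (j) applies — a current Standing Exemption Letter is held. (k) operates (the compliance score is 65 points, meeting the 60 points threshold), but is set aside by (l): (l) operates — the space is let for business use. (m) is not engaged (the Annual Notice is not current), so (l) stands. (e) remains available.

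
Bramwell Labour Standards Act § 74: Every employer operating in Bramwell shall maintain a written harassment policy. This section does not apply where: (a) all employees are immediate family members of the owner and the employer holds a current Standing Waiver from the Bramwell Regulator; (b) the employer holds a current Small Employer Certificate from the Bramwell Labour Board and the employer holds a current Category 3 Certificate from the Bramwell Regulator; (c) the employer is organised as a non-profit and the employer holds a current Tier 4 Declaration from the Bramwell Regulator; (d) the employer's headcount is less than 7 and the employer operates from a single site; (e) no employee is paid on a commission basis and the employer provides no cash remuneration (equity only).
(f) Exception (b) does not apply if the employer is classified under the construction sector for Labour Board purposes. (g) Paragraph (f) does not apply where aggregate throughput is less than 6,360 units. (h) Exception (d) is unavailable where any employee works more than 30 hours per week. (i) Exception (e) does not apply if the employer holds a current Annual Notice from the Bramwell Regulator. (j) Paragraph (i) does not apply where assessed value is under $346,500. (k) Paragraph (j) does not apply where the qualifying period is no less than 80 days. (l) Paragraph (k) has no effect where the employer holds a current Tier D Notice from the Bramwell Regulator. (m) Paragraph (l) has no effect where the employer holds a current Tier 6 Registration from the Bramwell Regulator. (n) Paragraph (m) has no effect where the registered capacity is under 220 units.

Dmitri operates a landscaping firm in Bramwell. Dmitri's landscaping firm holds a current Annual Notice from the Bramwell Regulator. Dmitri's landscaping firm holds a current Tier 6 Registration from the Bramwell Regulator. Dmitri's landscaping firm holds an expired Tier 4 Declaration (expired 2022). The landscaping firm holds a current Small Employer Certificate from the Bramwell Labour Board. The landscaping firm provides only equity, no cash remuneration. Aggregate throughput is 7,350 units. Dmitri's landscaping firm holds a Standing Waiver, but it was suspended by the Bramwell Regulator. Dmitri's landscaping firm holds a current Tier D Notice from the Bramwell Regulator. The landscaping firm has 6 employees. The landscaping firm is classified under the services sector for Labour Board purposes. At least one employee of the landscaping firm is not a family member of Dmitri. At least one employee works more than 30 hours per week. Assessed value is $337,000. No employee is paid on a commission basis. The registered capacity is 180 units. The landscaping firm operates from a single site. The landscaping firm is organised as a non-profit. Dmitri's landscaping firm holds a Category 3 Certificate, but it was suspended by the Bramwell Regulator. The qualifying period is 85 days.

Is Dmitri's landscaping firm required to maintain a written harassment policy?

Exception (a) requires that all employees are immediate family members of the owner; but at least one employee is not a family member, so (a) is unavailable.
Exception (b) fails — the Category 3 Certificate is not current.
Exception (c) does not apply: the Tier 4 Declaration is not current.
All of (d)'s requirements are met (the employer's headcount is 6, less than the 7 limit; the employer operates from a single site). However, paragraph (h) must be considered: (h) operates against (d): at least one employee exceeds 30 hours/week. Exception (d) does not apply.
All of (e)'s requirements are met (no employee is paid on commission; remuneration is equity-only). As to paragraphs (i)–(n): (i) operates (a current Annual Notice is held), but is itself disapplied by (j): (j) is triggered — assessed value is $337,000, under the $346,500 limit. (k) would limit (j) — the qualifying period is 85 days, meeting the 80 days threshold — but (l) sets (k) aside: (l) operates against (k): a current Tier D Notice is held. (m) applies (a current Tier 6 Registration is held), but yields to (n): (n) applies — the registered capacity is 180 units, under the 220 units limit. (e) remains available.

No — exception (e) applies; Dmitri's landscaping firm is not required to maintain a written harassment policy.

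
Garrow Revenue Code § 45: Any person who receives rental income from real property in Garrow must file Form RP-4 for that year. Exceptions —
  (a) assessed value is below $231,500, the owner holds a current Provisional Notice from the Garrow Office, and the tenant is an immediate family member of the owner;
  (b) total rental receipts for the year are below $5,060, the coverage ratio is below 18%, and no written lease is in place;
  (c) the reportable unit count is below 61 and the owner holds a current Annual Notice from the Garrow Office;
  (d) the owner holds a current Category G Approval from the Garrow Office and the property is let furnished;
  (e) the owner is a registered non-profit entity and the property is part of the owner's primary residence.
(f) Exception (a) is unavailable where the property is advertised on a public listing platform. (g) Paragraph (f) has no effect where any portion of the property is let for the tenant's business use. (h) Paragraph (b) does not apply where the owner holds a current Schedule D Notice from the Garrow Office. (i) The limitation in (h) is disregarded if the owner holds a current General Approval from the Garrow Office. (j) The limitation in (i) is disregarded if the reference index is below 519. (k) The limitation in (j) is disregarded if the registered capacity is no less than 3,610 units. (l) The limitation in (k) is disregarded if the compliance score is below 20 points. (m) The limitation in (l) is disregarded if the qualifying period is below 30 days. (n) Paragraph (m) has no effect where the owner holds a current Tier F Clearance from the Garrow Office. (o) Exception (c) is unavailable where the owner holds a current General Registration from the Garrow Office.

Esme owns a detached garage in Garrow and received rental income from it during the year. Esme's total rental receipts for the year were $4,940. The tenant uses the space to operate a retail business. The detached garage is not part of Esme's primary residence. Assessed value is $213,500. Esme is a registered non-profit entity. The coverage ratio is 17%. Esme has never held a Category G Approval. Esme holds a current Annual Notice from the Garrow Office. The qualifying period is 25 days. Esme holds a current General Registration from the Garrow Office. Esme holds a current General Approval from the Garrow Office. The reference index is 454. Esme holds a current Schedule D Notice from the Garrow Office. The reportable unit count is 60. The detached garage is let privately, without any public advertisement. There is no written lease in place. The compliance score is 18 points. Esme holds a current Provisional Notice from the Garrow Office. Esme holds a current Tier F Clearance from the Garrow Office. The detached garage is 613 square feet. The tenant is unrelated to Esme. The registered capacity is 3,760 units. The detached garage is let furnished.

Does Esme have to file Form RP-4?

Exception (a) does not apply: the tenant is unrelated to the owner.
All of (b)'s requirements are met (total rental receipts for the year are $4,940, below the $5,060 limit; the coverage ratio is 17%, below the 18% limit; there is no written lease). But: (h) operates against (b): a current Schedule D Notice is held. (i) would limit (h) — a current General Approval is held — but (j) sets (i) aside: (j) operates against (i): the reference index is 454, below the 519 limit. (k) would limit (j) — the registered capacity is 3,760 units, meeting the 3,610 units threshold — but (l) sets (k) aside: (l) operates — the compliance score is 18 points, below the 20 points limit. (m) would limit (l) — the qualifying period is 25 days, below the 30 days limit — but (n) sets (m) aside: (n) operates against (m): a current Tier F Clearance is held. So (b) is unavailable.
All of (c)'s requirements are met (the reportable unit count is 60, below the 61 limit; a current Annual Notice is held). But: (o) is engaged — a current General Registration is held. (c) is therefore removed.
Exception (d) requires that the owner holds a current Category G Approval from the Garrow Office; but the Category G Approval is not current, so (d) is unavailable.
Exception (e) fails — the detached garage is not part of the primary residence.
No exception is made out. Esme falls within the general rule.

Yes — Esme must file Form RP-4.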